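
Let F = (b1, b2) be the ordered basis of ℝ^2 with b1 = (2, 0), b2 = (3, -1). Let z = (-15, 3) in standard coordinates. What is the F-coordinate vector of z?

[z]_F is the unique c with M c = z, where M has columns b1, b2.
System: 2c_1 + 3c_2 = -15, 0c_1 - c_2 = 3; solving gives c_1 = -3, c_2 = -3.
Check: -3b1 - 3b2 = (-15, 3).

(-3, -3)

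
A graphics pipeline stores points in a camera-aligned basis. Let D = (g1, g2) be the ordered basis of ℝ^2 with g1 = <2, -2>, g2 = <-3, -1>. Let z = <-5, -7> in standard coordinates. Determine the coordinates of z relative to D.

We seek scalars with c_1 g1 + c_2 g2 = z; equivalently solve M c = z where the columns of M are g1, g2.
System: 2c_1 - 3c_2 = -5, -2c_1 - c_2 = -7; solving gives c_1 = 2, c_2 = 3.
Check: 2g1 + 3g2 = <-5, -7>.

<2, 3>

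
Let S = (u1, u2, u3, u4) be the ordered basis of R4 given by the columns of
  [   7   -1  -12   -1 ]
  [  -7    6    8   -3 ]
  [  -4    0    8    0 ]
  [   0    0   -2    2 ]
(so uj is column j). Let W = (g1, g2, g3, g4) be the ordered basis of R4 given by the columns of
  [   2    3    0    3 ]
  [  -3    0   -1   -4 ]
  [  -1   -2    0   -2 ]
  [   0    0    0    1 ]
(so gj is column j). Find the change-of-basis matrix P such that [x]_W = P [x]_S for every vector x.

[[2, -2, 0, -2], [1, 1, -2, -1], [1, 0, 0, 1], [0, 0, -2, 2]]

Column j of P is [uj]_W, since P maps S-coordinates to W-coordinates.
Expressing u1 in W: u1 = 2g1 + g2 + g3 + 0·g4, so column 1 of P is [2, 1, 1, 0].
Doing the same for each uj gives P = [[2, -2, 0, -2], [1, 1, -2, -1], [1, 0, 0, 1], [0, 0, -2, 2]].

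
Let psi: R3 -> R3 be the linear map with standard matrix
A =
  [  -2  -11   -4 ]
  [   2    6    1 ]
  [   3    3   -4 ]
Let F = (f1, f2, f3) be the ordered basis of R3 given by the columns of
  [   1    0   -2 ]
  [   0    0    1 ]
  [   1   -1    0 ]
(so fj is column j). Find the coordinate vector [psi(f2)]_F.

Compute psi(f2) = A f2 = (4, -1, 4) in standard coordinates.
Then write this in F-coordinates: solve for y in y_1 f1 + ... + y_3 f3 = (4, -1, 4).
This gives y = (2, -2, -1), which is column 2 of [psi]_F.

(2, -2, -1)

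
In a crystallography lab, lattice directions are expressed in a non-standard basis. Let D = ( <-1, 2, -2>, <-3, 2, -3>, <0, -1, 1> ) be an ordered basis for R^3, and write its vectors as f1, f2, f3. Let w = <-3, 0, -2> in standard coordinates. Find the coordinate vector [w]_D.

<-3, 2, -2>

We seek scalars with c_1 f1 + ... + c_3 f3 = w; equivalently solve M c = w where the columns of M are f1, ..., f3.
Solving this 3x3 system gives c = (-3, 2, -2).
Check: -3f1 + 2f2 - 2f3 = <-3, 0, -2>.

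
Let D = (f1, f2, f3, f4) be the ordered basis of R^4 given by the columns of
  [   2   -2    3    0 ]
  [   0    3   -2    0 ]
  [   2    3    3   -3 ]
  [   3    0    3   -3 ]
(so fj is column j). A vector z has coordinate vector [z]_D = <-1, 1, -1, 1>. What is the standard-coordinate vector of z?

<-7, 5, -5, -9>

By definition z = -f1 + f2 - f3 + f4.
Summing componentwise gives <-7, 5, -5, -9>.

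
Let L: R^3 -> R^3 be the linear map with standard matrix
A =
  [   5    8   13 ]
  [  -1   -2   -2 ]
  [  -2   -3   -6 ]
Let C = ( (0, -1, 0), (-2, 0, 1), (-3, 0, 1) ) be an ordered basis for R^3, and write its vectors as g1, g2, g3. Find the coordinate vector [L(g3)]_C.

(-1, -2, 2)

Compute L(g3) = A g3 = (-2, 1, 0) in standard coordinates.
Then write this in C-coordinates: solve for y in y_1 g1 + ... + y_3 g3 = (-2, 1, 0).
This gives y = (-1, -2, 2), which is column 3 of [L]_C.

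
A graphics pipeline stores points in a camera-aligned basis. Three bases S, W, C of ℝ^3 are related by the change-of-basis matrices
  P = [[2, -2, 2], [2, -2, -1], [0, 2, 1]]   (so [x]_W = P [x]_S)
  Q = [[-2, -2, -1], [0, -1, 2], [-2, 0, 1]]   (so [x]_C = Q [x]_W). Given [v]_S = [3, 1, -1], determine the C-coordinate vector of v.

Composing the changes, [v]_C = Q P [v]_S.
Q P = [[-8, 6, -3], [-2, 6, 3], [-4, 6, -3]]; applying this to [3, 1, -1] gives [-15, -3, -3].

[-15, -3, -3]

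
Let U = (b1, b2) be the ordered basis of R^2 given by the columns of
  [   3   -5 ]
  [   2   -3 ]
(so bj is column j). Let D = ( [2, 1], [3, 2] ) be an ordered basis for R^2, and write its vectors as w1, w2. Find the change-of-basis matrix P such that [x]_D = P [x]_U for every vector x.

Let M have columns bj and N have columns wj. Then for every x, N [x]_D = x = M [x]_U, so P = N^(-1) M.
Since det N = 1, N^(-1) has integer entries; multiplying gives P = [[0, -1], [1, -1]].

[[0, -1], [1, -1]]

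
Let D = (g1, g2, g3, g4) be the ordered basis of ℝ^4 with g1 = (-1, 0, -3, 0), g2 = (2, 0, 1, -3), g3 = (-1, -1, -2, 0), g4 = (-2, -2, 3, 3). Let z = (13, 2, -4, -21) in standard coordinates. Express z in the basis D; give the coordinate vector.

(-3, 4, 4, -3)

We seek scalars with c_1 g1 + ... + c_4 g4 = z; equivalently solve M c = z where the columns of M are g1, ..., g4.
Row-reducing the augmented matrix [M | z] gives c = (-3, 4, 4, -3).
Check: -3g1 + 4g2 + 4g3 - 3g4 = (13, 2, -4, -21).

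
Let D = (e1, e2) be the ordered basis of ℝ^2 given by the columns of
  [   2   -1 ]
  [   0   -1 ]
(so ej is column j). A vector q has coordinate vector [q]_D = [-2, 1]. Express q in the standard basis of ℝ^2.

[-5, -1]

The coordinates say q = -2e1 + e2; adding the scaled basis vectors gives [-5, -1].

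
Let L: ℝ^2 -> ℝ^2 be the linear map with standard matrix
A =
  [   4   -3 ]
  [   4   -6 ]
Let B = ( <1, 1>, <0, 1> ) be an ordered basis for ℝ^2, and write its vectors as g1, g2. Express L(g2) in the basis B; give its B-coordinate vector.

<-3, -3>

Column 2 of [L]_B is the B-coordinate vector of L(g2).
In standard coordinates L(g2) = A g2 = <-3, -6>.
Converting to B: <-3, -6> = -3g1 - 3g2, so the coordinate vector is <-3, -3>.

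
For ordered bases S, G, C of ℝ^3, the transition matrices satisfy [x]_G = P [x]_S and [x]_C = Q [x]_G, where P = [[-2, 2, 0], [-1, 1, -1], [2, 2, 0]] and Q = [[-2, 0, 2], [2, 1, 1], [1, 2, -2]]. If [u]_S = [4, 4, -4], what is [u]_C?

[32, 20, -24]

Composing the changes, [u]_C = Q P [u]_S.
Q P = [[8, 0, 0], [-3, 7, -1], [-8, 0, -2]]; applying this to [4, 4, -4] gives [32, 20, -24].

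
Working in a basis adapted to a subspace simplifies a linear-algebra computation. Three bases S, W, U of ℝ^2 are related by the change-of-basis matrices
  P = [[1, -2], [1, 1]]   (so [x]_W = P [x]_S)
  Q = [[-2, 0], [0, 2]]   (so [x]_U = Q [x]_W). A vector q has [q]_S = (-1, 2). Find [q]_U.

(10, 2)

Apply P to get W-coordinates (-5, 1), then Q to get U-coordinates.
The result is [q]_U = (10, 2).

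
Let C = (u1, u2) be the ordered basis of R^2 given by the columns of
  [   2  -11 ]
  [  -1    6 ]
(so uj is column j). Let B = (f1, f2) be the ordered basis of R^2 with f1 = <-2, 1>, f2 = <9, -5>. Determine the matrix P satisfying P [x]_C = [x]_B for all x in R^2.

Let M have columns uj and N have columns fj. Then for every x, N [x]_B = x = M [x]_C, so P = N^(-1) M.
Since det N = 1, N^(-1) has integer entries; multiplying gives P = [[-1, 1], [0, -1]].

[[-1, 1], [0, -1]]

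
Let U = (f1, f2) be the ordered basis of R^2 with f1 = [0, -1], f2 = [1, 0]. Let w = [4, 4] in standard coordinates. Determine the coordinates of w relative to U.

[w]_U is the unique c with M c = w, where M has columns f1, f2.
System: 0c_1 + c_2 = 4, -c_1 + 0c_2 = 4; solving gives c_1 = -4, c_2 = 4.
Check: -4f1 + 4f2 = [4, 4].

[-4, 4]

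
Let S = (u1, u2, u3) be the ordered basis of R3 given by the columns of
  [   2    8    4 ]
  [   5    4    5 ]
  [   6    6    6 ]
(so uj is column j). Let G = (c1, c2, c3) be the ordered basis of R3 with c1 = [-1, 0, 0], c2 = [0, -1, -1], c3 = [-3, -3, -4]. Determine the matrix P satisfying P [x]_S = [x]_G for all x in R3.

Column j of P is [uj]_G, since P maps S-coordinates to G-coordinates.
Expressing u1 in G: u1 = c1 - 2c2 - c3, so column 1 of P is [1, -2, -1].
Doing the same for each uj gives P = [[1, -2, -1], [-2, 2, -2], [-1, -2, -1]].

[[1, -2, -1], [-2, 2, -2], [-1, -2, -1]]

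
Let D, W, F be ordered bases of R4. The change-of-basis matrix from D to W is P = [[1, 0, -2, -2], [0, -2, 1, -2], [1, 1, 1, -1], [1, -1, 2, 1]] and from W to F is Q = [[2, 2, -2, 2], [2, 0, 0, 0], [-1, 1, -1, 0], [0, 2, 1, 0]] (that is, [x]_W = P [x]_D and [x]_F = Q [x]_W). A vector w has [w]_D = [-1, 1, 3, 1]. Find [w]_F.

Composing the changes, [w]_F = Q P [w]_D.
Q P = [[2, -8, 0, -4], [2, 0, -4, -4], [-2, -3, 2, 1], [1, -3, 3, -5]]; applying this to [-1, 1, 3, 1] gives [-14, -18, 6, 0].

[-14, -18, 6, 0]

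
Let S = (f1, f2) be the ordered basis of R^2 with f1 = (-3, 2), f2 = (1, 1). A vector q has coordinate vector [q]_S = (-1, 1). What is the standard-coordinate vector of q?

q = M [q]_S, where M has columns f1, f2.
Carrying out the matrix-vector product, q = (4, -1).

(4, -1)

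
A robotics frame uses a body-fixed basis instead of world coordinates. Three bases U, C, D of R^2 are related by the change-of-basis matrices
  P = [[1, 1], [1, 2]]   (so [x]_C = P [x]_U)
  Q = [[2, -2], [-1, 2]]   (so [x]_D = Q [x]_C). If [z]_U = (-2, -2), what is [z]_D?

(4, -8)

Apply P to get C-coordinates (-4, -6), then Q to get D-coordinates.
The result is [z]_D = (4, -8).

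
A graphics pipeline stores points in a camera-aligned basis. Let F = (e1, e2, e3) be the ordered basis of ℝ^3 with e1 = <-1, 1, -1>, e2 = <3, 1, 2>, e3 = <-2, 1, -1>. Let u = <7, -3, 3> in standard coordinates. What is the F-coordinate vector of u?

[u]_F is the unique c with M c = u, where M has columns e1, ..., e3.
Gaussian elimination on [M | u] yields c = (1, 0, -4).
Check: e1 + 0·e2 - 4e3 = <7, -3, 3>.

<1, 0, -4>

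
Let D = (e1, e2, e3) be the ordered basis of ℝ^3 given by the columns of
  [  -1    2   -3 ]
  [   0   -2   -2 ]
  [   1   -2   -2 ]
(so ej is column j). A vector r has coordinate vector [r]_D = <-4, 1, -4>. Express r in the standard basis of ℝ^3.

<18, 6, 2>

The coordinates say r = -4e1 + e2 - 4e3; adding the scaled basis vectors gives <18, 6, 2>.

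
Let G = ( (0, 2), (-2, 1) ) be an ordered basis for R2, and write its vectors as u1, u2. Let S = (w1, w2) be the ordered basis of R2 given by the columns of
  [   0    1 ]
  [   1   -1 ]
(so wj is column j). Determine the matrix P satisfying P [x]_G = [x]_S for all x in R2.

Let M have columns uj and N have columns wj. Then for every x, N [x]_S = x = M [x]_G, so P = N^(-1) M.
Since det N = -1, N^(-1) has integer entries; multiplying gives P = [[2, -1], [0, -2]].

[[2, -1], [0, -2]]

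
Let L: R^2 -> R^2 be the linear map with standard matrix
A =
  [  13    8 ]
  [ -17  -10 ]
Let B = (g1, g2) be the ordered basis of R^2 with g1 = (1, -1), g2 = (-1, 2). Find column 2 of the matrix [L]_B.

Column 2 of [L]_B is the B-coordinate vector of L(g2).
In standard coordinates L(g2) = A g2 = (3, -3).
Converting to B: (3, -3) = 3g1 + 0·g2, so the coordinate vector is (3, 0).

(3, 0)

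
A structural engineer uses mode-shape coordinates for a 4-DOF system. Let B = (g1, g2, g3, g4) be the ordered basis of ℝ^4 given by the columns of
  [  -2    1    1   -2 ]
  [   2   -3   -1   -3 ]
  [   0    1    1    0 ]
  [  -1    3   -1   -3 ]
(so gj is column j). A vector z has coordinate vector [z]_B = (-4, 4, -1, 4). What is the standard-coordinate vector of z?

The coordinates say z = -4g1 + 4g2 - g3 + 4g4; adding the scaled basis vectors gives (3, -31, 3, 5).

(3, -31, 3, 5)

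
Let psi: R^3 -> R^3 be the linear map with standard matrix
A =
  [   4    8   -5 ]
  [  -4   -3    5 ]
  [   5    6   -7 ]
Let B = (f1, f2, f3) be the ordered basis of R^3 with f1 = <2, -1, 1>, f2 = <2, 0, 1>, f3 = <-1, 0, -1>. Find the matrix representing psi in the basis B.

With P the matrix whose columns are f1, ..., f3, [psi]_B = P^(-1) A P.
Column by column: psi(f1) = A f1 = <-5, 0, -3>; its B-coordinates <0, -2, 1> give column 1.
Continuing for each basis vector yields [psi]_B = [[0, 3, 1], [-2, -3, -2], [1, -3, -3]].

[[0, 3, 1], [-2, -3, -2], [1, -3, -3]]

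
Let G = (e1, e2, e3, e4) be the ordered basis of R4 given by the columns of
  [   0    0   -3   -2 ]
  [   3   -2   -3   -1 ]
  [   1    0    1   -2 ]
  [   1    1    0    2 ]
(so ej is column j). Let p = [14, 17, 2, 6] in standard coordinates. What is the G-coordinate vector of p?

[4, 4, -4, -1]

[p]_G is the unique c with M c = p, where M has columns e1, ..., e4.
Gaussian elimination on [M | p] yields c = (4, 4, -4, -1).
Check: 4e1 + 4e2 - 4e3 - e4 = [14, 17, 2, 6].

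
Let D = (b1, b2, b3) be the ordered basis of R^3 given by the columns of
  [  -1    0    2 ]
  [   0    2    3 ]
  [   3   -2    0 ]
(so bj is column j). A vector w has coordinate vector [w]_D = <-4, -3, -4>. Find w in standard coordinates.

The coordinates say w = -4b1 - 3b2 - 4b3; adding the scaled basis vectors gives <-4, -18, -6>.

<-4, -18, -6>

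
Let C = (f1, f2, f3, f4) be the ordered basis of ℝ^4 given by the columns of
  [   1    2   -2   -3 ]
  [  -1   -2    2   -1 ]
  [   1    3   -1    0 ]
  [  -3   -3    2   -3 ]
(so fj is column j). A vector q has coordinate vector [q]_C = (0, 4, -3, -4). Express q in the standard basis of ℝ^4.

(26, -10, 15, -6)

q = M [q]_C, where M has columns f1, ..., f4.
Carrying out the matrix-vector product, q = (26, -10, 15, -6).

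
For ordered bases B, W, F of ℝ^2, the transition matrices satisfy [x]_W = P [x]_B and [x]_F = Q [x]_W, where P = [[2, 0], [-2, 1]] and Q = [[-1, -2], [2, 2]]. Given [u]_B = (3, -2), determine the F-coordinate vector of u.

Composing the changes, [u]_F = Q P [u]_B.
Q P = [[2, -2], [0, 2]]; applying this to (3, -2) gives (10, -4).

(10, -4)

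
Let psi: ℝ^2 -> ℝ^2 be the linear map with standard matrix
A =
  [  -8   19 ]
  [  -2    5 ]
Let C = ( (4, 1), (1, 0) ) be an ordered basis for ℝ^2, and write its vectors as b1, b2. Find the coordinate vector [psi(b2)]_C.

Column 2 of [psi]_C is the C-coordinate vector of psi(b2).
In standard coordinates psi(b2) = A b2 = (-8, -2).
Converting to C: (-8, -2) = -2b1 + 0·b2, so the coordinate vector is (-2, 0).

(-2, 0)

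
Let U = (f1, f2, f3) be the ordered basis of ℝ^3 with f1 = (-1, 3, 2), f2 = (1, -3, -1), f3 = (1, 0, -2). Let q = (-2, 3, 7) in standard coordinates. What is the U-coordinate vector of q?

(4, 3, -1)

[q]_U is the unique c with M c = q, where M has columns f1, ..., f3.
Solving this 3x3 system gives c = (4, 3, -1).
Check: 4f1 + 3f2 - f3 = (-2, 3, 7).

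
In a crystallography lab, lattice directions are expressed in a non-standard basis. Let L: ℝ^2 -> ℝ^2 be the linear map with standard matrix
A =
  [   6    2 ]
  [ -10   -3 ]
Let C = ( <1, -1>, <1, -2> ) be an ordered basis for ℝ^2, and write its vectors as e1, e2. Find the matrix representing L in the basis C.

The j-th column of [L]_C is [L(ej)]_C.
L(e1) = A e1 = <4, -7> = e1 + 3e2, so column 1 is <1, 3>.
Repeating for e2 and assembling the columns gives [[1, 0], [3, 2]].

[[1, 0], [3, 2]]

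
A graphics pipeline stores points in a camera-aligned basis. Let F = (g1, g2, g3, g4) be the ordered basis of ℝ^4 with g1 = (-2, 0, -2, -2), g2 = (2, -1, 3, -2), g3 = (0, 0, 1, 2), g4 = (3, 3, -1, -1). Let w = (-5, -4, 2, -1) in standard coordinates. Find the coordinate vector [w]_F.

Write w = c_1 g1 + ... + c_4 g4 and solve for the c_i.
Solving this 4x4 system gives c = (2, 1, 2, -1).
Check: 2g1 + g2 + 2g3 - g4 = (-5, -4, 2, -1).

(2, 1, 2, -1)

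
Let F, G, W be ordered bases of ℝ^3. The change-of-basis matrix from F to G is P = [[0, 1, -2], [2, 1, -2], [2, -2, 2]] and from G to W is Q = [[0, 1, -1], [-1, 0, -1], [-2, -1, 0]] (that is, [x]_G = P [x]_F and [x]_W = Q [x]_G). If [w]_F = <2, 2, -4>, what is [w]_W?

<22, -2, -34>

Composing the changes, [w]_W = Q P [w]_F.
Q P = [[0, 3, -4], [-2, 1, 0], [-2, -3, 6]]; applying this to <2, 2, -4> gives <22, -2, -34>.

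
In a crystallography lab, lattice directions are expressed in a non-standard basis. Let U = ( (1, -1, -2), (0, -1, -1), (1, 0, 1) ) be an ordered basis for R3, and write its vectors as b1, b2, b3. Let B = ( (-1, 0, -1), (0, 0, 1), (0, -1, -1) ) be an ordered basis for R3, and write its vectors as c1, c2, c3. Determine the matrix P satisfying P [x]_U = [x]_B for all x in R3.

[[-1, 0, -1], [-2, 0, 0], [1, 1, 0]]

Column j of P is [bj]_B, since P maps U-coordinates to B-coordinates.
Expressing b1 in B: b1 = -c1 - 2c2 + c3, so column 1 of P is (-1, -2, 1).
Doing the same for each bj gives P = [[-1, 0, -1], [-2, 0, 0], [1, 1, 0]].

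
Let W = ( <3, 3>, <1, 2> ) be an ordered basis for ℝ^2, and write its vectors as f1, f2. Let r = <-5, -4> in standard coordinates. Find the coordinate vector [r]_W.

We seek scalars with c_1 f1 + c_2 f2 = r; equivalently solve M c = r where the columns of M are f1, f2.
System: 3c_1 + c_2 = -5, 3c_1 + 2c_2 = -4; solving gives c_1 = -2, c_2 = 1.
Check: -2f1 + f2 = <-5, -4>.

<-2, 1>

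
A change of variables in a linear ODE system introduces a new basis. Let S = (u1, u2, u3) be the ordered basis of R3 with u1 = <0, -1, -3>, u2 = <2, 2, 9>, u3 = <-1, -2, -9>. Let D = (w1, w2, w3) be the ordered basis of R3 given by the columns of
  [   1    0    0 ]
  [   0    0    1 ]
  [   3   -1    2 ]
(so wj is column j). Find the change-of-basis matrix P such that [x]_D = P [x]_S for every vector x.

Column j of P is [uj]_D, since P maps S-coordinates to D-coordinates.
Expressing u1 in D: u1 = 0·w1 + w2 - w3, so column 1 of P is <0, 1, -1>.
Doing the same for each uj gives P = [[0, 2, -1], [1, 1, 2], [-1, 2, -2]].

[[0, 2, -1], [1, 1, 2], [-1, 2, -2]]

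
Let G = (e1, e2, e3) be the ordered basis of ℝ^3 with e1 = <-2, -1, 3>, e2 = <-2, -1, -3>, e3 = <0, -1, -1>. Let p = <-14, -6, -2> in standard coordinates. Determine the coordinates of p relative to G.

[p]_G is the unique c with M c = p, where M has columns e1, ..., e3.
Solving this 3x3 system gives c = (3, 4, -1).
Check: 3e1 + 4e2 - e3 = <-14, -6, -2>.

<3, 4, -1>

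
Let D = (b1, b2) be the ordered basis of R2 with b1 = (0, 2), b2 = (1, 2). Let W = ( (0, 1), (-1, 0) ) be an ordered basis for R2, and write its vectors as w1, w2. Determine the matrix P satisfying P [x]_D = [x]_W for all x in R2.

[[2, 2], [0, -1]]

Take x = bj: its D-coordinates are the j-th standard unit vector, so P e_j — column j of P — equals [bj]_W.
b1 = 2w1 + 0·w2, giving column 1 = (2, 0); repeating for each j gives P = [[2, 2], [0, -1]].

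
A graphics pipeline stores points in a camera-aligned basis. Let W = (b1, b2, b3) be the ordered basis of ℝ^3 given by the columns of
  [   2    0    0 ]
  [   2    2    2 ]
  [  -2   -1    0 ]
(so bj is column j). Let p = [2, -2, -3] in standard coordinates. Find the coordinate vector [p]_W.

[1, 1, -3]

Write p = c_1 b1 + ... + c_3 b3 and solve for the c_i.
Gaussian elimination on [M | p] yields c = (1, 1, -3).
Check: b1 + b2 - 3b3 = [2, -2, -3].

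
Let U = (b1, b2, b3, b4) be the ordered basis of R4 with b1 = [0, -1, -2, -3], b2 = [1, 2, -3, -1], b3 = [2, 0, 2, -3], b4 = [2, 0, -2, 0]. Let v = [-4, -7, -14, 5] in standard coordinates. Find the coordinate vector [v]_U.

[3, -2, -4, 3]

[v]_U is the unique c with M c = v, where M has columns b1, ..., b4.
Row-reducing the augmented matrix [M | v] gives c = (3, -2, -4, 3).
Check: 3b1 - 2b2 - 4b3 + 3b4 = [-4, -7, -14, 5].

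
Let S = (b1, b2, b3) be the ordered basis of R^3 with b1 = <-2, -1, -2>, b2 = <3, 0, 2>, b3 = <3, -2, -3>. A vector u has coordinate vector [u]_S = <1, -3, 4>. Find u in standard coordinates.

<1, -9, -20>

u = M [u]_S, where M has columns b1, ..., b3.
Carrying out the matrix-vector product, u = <1, -9, -20>.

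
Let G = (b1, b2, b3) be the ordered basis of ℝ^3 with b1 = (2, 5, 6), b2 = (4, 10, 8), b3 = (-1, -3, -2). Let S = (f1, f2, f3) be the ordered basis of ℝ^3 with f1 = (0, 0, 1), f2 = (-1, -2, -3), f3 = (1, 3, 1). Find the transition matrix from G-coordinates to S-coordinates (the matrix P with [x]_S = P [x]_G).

[[2, 0, -1], [-1, -2, 0], [1, 2, -1]]

Column j of P is [bj]_S, since P maps G-coordinates to S-coordinates.
Expressing b1 in S: b1 = 2f1 - f2 + f3, so column 1 of P is (2, -1, 1).
Doing the same for each bj gives P = [[2, 0, -1], [-1, -2, 0], [1, 2, -1]].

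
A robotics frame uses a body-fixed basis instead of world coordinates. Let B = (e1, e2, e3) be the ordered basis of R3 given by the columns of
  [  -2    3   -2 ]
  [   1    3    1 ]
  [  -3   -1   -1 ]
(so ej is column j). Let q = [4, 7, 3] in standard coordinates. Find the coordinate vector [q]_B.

[-3, 2, 4]

[q]_B is the unique c with M c = q, where M has columns e1, ..., e3.
Row-reducing the augmented matrix [M | q] gives c = (-3, 2, 4).
Check: -3e1 + 2e2 + 4e3 = [4, 7, 3].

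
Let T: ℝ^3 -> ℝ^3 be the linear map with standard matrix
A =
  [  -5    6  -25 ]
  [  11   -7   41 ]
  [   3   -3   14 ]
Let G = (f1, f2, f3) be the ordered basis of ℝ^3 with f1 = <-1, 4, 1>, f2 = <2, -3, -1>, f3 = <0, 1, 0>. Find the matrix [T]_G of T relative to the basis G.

The j-th column of [T]_G is [T(fj)]_G.
T(f1) = A f1 = <4, 2, -1> = 2f1 + 3f2 + 3f3, so column 1 is <2, 3, 3>.
Repeating for f2, f3 and assembling the columns gives [[2, -1, 0], [3, -2, 3], [3, 0, 2]].

[[2, -1, 0], [3, -2, 3], [3, 0, 2]]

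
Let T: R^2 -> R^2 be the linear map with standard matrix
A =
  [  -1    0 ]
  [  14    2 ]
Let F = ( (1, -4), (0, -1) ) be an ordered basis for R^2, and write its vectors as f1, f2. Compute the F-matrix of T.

[[-1, 0], [-2, 2]]

With P the matrix whose columns are f1, f2, [T]_F = P^(-1) A P.
Column by column: T(f1) = A f1 = (-1, 6); its F-coordinates (-1, -2) give column 1.
Continuing for each basis vector yields [T]_F = [[-1, 0], [-2, 2]].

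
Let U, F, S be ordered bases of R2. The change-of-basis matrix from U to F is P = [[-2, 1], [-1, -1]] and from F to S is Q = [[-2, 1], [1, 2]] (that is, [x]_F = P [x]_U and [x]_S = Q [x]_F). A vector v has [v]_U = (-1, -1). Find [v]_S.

First [v]_F = P [v]_U = (1, 2).
Then [v]_S = Q [v]_F = (0, 5).

(0, 5)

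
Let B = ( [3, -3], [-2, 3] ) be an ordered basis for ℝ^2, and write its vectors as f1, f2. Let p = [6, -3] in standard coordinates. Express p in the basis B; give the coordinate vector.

[p]_B is the unique c with M c = p, where M has columns f1, f2.
System: 3c_1 - 2c_2 = 6, -3c_1 + 3c_2 = -3; solving gives c_1 = 4, c_2 = 3.
Check: 4f1 + 3f2 = [6, -3].

[4, 3]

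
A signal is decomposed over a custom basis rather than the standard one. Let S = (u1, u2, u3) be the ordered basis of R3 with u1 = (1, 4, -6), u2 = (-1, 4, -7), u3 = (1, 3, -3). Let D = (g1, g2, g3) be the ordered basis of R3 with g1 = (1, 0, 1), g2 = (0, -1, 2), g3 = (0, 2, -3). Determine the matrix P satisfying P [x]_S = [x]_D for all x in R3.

Column j of P is [uj]_D, since P maps S-coordinates to D-coordinates.
Expressing u1 in D: u1 = g1 - 2g2 + g3, so column 1 of P is (1, -2, 1).
Doing the same for each uj gives P = [[1, -1, 1], [-2, 0, 1], [1, 2, 2]].

[[1, -1, 1], [-2, 0, 1], [1, 2, 2]]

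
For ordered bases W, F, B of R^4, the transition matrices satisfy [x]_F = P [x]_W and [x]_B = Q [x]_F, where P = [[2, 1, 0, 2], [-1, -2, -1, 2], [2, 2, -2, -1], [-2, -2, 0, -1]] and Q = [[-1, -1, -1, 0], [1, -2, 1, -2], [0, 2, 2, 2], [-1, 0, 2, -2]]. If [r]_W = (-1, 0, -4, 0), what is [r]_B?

(-9, -10, 26, 10)

Apply P to get F-coordinates (-2, 5, 6, 2), then Q to get B-coordinates.
The result is [r]_B = (-9, -10, 26, 10).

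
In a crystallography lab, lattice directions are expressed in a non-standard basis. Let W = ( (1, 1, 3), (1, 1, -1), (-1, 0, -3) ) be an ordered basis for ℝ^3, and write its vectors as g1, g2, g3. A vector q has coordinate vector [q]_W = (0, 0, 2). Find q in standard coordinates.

The coordinates say q = 0·g1 + 0·g2 + 2g3; adding the scaled basis vectors gives (-2, 0, -6).

(-2, 0, -6)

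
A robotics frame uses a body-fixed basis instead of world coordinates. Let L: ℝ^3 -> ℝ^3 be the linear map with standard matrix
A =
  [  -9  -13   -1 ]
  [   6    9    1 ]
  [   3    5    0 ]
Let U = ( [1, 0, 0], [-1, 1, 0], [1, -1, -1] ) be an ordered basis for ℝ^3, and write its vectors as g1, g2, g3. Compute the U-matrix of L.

The j-th column of [L]_U is [L(gj)]_U.
L(g1) = A g1 = [-9, 6, 3] = -3g1 + 3g2 - 3g3, so column 1 is [-3, 3, -3].
Repeating for g2, g3 and assembling the columns gives [[-3, -1, 1], [3, 1, -2], [-3, -2, 2]].

[[-3, -1, 1], [3, 1, -2], [-3, -2, 2]]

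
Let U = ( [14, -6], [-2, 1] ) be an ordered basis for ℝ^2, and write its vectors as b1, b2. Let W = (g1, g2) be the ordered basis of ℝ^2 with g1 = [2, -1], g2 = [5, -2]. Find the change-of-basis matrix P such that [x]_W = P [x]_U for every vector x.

Take x = bj: its U-coordinates are the j-th standard unit vector, so P e_j — column j of P — equals [bj]_W.
b1 = 2g1 + 2g2, giving column 1 = [2, 2]; repeating for each j gives P = [[2, -1], [2, 0]].

[[2, -1], [2, 0]]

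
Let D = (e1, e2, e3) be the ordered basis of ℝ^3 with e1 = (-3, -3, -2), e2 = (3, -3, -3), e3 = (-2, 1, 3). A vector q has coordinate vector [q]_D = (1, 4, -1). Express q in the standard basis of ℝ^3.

The coordinates say q = e1 + 4e2 - e3; adding the scaled basis vectors gives (11, -16, -17).

(11, -16, -17)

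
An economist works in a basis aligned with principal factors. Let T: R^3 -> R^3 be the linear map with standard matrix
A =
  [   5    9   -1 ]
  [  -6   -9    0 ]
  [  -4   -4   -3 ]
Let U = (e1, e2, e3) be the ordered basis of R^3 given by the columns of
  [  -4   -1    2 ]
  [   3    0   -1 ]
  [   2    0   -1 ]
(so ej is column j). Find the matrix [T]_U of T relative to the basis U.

With P the matrix whose columns are e1, ..., e3, [T]_U = P^(-1) A P.
Column by column: T(e1) = A e1 = <5, -3, -2>; its U-coordinates <-1, -1, 0> give column 1.
Continuing for each basis vector yields [T]_U = [[-1, 2, -2], [-1, -3, 0], [0, 0, -3]].

[[-1, 2, -2], [-1, -3, 0], [0, 0, -3]]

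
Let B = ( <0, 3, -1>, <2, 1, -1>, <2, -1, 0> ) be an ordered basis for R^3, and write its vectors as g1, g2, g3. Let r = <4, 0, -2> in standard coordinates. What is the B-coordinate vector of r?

[r]_B is the unique c with M c = r, where M has columns g1, ..., g3.
Gaussian elimination on [M | r] yields c = (-2, 4, -2).
Check: -2g1 + 4g2 - 2g3 = <4, 0, -2>.

<-2, 4, -2>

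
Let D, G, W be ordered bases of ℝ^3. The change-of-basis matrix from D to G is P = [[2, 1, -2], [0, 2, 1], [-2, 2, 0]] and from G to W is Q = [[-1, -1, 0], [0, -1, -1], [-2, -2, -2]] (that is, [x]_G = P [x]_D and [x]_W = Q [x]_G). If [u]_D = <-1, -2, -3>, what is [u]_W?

Apply P to get G-coordinates <2, -7, -2>, then Q to get W-coordinates.
The result is [u]_W = <5, 9, 14>.

<5, 9, 14>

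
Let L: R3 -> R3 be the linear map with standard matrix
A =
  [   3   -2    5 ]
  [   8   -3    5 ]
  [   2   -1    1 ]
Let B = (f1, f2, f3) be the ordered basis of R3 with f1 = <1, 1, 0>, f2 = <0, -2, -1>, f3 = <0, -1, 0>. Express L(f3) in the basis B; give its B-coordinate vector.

<2, -1, 1>

Compute L(f3) = A f3 = <2, 3, 1> in standard coordinates.
Then write this in B-coordinates: solve for y in y_1 f1 + ... + y_3 f3 = <2, 3, 1>.
This gives y = <2, -1, 1>, which is column 3 of [L]_B.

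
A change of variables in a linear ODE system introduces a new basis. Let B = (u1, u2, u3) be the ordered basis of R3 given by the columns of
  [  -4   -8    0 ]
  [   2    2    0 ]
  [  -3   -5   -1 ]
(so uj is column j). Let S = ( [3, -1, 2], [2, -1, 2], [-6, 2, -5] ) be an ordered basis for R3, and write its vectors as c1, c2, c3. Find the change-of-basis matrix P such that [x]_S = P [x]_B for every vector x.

[[-2, -2, 2], [-2, 2, 0], [-1, 1, 1]]

Column j of P is [uj]_S, since P maps B-coordinates to S-coordinates.
Expressing u1 in S: u1 = -2c1 - 2c2 - c3, so column 1 of P is [-2, -2, -1].
Doing the same for each uj gives P = [[-2, -2, 2], [-2, 2, 0], [-1, 1, 1]].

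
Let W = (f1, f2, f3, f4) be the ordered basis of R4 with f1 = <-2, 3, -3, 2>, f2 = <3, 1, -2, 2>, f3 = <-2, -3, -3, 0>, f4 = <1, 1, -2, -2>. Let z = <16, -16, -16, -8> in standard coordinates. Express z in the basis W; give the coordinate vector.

We seek scalars with c_1 f1 + ... + c_4 f4 = z; equivalently solve M c = z where the columns of M are f1, ..., f4.
Row-reducing the augmented matrix [M | z] gives c = (-4, 4, 4, 4).
Check: -4f1 + 4f2 + 4f3 + 4f4 = <16, -16, -16, -8>.

<-4, 4, 4, 4>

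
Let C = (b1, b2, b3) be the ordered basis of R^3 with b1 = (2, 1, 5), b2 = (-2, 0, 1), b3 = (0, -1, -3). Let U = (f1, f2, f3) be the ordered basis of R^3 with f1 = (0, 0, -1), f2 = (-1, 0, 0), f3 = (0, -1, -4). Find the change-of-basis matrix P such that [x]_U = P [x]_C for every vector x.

Take x = bj: its C-coordinates are the j-th standard unit vector, so P e_j — column j of P — equals [bj]_U.
b1 = -f1 - 2f2 - f3, giving column 1 = (-1, -2, -1); repeating for each j gives P = [[-1, -1, -1], [-2, 2, 0], [-1, 0, 1]].

[[-1, -1, -1], [-2, 2, 0], [-1, 0, 1]]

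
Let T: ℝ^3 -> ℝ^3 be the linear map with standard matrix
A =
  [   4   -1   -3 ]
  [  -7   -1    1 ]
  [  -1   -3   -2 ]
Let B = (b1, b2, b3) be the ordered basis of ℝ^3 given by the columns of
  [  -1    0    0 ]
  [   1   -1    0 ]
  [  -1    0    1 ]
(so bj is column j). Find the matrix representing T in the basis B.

The j-th column of [T]_B is [T(bj)]_B.
T(b1) = A b1 = (-2, 5, 0) = 2b1 - 3b2 + 2b3, so column 1 is (2, -3, 2).
Repeating for b2, b3 and assembling the columns gives [[2, -1, 3], [-3, -2, 2], [2, 2, 1]].

[[2, -1, 3], [-3, -2, 2], [2, 2, 1]]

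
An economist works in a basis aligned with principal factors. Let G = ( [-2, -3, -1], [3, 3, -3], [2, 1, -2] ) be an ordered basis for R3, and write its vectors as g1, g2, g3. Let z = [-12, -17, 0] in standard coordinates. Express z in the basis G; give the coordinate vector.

[4, -2, 1]

Write z = c_1 g1 + ... + c_3 g3 and solve for the c_i.
Row-reducing the augmented matrix [M | z] gives c = (4, -2, 1).
Check: 4g1 - 2g2 + g3 = [-12, -17, 0].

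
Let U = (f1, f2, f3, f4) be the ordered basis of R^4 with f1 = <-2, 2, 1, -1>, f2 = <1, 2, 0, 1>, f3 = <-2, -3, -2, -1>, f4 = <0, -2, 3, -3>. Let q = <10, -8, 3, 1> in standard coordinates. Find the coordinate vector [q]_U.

<-4, -2, -2, 1>

Write q = c_1 f1 + ... + c_4 f4 and solve for the c_i.
Gaussian elimination on [M | q] yields c = (-4, -2, -2, 1).
Check: -4f1 - 2f2 - 2f3 + f4 = <10, -8, 3, 1>.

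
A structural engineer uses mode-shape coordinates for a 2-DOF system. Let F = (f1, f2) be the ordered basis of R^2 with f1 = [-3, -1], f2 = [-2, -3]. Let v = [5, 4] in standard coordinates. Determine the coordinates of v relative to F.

[-1, -1]

We seek scalars with c_1 f1 + c_2 f2 = v; equivalently solve M c = v where the columns of M are f1, f2.
System: -3c_1 - 2c_2 = 5, -c_1 - 3c_2 = 4; solving gives c_1 = -1, c_2 = -1.
Check: -f1 - f2 = [5, 4].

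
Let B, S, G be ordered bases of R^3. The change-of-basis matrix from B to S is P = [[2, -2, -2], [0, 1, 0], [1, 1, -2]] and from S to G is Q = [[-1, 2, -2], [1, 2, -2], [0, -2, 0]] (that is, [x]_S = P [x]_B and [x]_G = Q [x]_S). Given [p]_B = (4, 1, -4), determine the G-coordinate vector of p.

First [p]_S = P [p]_B = (14, 1, 13).
Then [p]_G = Q [p]_S = (-38, -10, -2).

(-38, -10, -2)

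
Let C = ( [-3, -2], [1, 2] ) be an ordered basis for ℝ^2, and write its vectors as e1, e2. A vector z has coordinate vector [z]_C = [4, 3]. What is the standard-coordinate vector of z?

z = M [z]_C, where M has columns e1, e2.
Carrying out the matrix-vector product, z = [-9, -2].

[-9, -2]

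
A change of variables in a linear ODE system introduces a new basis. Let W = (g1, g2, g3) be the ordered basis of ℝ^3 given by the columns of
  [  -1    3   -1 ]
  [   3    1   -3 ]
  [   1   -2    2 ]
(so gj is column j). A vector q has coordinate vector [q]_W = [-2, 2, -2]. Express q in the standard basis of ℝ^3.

[10, 2, -10]

By definition q = -2g1 + 2g2 - 2g3.
Summing componentwise gives [10, 2, -10].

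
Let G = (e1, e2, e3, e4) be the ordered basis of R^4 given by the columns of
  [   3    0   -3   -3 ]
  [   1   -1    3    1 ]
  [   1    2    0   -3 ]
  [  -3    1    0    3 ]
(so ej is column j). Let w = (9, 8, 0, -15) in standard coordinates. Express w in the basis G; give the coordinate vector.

Write w = c_1 e1 + ... + c_4 e4 and solve for the c_i.
Row-reducing the augmented matrix [M | w] gives c = (3, -3, 1, -1).
Check: 3e1 - 3e2 + e3 - e4 = (9, 8, 0, -15).

(3, -3, 1, -1)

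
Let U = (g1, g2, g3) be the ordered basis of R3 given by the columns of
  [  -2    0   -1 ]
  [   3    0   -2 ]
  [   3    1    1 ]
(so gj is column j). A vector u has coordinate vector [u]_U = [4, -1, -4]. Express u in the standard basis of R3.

u = M [u]_U, where M has columns g1, ..., g3.
Carrying out the matrix-vector product, u = [-4, 20, 7].

[-4, 20, 7]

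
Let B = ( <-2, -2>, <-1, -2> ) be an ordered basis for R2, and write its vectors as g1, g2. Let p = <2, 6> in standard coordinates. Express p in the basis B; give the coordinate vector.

<1, -4>

We seek scalars with c_1 g1 + c_2 g2 = p; equivalently solve M c = p where the columns of M are g1, g2.
System: -2c_1 - c_2 = 2, -2c_1 - 2c_2 = 6; solving gives c_1 = 1, c_2 = -4.
Check: g1 - 4g2 = <2, 6>.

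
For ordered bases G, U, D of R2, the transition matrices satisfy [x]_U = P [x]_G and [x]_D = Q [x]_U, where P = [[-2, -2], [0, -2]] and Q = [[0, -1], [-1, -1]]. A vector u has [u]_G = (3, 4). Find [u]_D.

(8, 22)

First [u]_U = P [u]_G = (-14, -8).
Then [u]_D = Q [u]_U = (8, 22).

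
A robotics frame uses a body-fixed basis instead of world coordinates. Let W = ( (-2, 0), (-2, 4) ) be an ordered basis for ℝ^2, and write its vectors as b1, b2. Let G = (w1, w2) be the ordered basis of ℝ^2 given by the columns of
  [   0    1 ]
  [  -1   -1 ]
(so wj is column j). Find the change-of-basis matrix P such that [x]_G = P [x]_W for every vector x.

Take x = bj: its W-coordinates are the j-th standard unit vector, so P e_j — column j of P — equals [bj]_G.
b1 = 2w1 - 2w2, giving column 1 = (2, -2); repeating for each j gives P = [[2, -2], [-2, -2]].

[[2, -2], [-2, -2]]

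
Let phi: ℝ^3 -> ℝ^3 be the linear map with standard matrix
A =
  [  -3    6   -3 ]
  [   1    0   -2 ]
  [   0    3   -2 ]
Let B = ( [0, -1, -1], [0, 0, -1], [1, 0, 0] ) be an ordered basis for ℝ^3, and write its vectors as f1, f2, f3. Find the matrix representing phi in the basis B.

[[-2, -2, -1], [3, 0, 1], [-3, 3, -3]]

Let P have columns f1, ..., f3. Then [phi]_B = P^(-1) A P.
Here det P = 1, so P^(-1) is integer; computing A P first and then P^(-1)(A P) gives [[-2, -2, -1], [3, 0, 1], [-3, 3, -3]].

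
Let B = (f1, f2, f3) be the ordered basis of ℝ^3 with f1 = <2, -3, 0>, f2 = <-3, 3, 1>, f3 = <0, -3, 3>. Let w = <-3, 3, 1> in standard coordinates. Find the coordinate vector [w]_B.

Write w = c_1 f1 + ... + c_3 f3 and solve for the c_i.
Gaussian elimination on [M | w] yields c = (0, 1, 0).
Check: 0·f1 + f2 + 0·f3 = <-3, 3, 1>.

<0, 1, 0>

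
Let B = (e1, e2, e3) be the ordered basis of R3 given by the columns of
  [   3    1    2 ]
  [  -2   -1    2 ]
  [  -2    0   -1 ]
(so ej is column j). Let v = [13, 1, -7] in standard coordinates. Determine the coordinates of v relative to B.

We seek scalars with c_1 e1 + ... + c_3 e3 = v; equivalently solve M c = v where the columns of M are e1, ..., e3.
Gaussian elimination on [M | v] yields c = (2, 1, 3).
Check: 2e1 + e2 + 3e3 = [13, 1, -7].

[2, 1, 3]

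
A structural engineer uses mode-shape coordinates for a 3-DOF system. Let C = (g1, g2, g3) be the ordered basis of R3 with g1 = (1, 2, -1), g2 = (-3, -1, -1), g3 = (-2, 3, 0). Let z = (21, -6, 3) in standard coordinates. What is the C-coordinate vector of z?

[z]_C is the unique c with M c = z, where M has columns g1, ..., g3.
Solving this 3x3 system gives c = (1, -4, -4).
Check: g1 - 4g2 - 4g3 = (21, -6, 3).

(1, -4, -4)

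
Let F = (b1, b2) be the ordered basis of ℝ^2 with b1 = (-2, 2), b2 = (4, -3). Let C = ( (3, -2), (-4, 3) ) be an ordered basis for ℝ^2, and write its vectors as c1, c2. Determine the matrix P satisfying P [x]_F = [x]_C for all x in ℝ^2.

[[2, 0], [2, -1]]

Take x = bj: its F-coordinates are the j-th standard unit vector, so P e_j — column j of P — equals [bj]_C.
b1 = 2c1 + 2c2, giving column 1 = (2, 2); repeating for each j gives P = [[2, 0], [2, -1]].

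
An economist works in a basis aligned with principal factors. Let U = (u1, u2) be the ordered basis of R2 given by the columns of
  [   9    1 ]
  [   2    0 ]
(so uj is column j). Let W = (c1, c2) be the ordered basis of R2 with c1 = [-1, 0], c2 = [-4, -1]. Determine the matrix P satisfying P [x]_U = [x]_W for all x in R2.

[[-1, -1], [-2, 0]]

Let M have columns uj and N have columns cj. Then for every x, N [x]_W = x = M [x]_U, so P = N^(-1) M.
Since det N = 1, N^(-1) has integer entries; multiplying gives P = [[-1, -1], [-2, 0]].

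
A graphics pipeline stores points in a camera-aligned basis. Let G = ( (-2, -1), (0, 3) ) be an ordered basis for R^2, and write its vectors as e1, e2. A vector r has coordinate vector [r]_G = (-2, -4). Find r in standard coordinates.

The coordinates say r = -2e1 - 4e2; adding the scaled basis vectors gives (4, -10).

(4, -10)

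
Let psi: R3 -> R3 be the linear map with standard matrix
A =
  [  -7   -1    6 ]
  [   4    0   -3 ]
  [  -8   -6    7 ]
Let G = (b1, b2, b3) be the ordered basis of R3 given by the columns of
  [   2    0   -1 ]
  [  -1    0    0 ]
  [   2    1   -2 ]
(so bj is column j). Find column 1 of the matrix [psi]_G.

Column 1 of [psi]_G is the G-coordinate vector of psi(b1).
In standard coordinates psi(b1) = A b1 = <-1, 2, 4>.
Converting to G: <-1, 2, 4> = -2b1 + 2b2 - 3b3, so the coordinate vector is <-2, 2, -3>.

<-2, 2, -3>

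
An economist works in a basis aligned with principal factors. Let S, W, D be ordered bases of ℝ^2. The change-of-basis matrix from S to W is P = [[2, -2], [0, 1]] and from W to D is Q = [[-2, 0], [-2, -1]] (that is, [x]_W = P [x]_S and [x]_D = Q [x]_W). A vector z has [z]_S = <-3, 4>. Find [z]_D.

First [z]_W = P [z]_S = <-14, 4>.
Then [z]_D = Q [z]_W = <28, 24>.

<28, 24>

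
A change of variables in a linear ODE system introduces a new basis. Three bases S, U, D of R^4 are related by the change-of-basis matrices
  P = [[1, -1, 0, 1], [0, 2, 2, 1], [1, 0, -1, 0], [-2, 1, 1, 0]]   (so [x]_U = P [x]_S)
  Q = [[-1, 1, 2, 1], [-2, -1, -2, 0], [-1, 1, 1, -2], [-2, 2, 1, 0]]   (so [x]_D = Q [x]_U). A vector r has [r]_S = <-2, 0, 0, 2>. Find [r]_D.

First [r]_U = P [r]_S = <0, 2, -2, 4>.
Then [r]_D = Q [r]_U = <2, 2, -8, 2>.

<2, 2, -8, 2>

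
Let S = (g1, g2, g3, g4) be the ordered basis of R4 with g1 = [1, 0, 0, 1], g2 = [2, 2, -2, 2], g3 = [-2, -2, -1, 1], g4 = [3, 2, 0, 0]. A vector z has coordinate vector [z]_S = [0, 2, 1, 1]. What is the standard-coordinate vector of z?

[5, 4, -5, 5]

The coordinates say z = 0·g1 + 2g2 + g3 + g4; adding the scaled basis vectors gives [5, 4, -5, 5].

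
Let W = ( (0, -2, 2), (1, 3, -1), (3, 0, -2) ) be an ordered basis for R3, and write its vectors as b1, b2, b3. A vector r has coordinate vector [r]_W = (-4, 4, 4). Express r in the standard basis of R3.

r = M [r]_W, where M has columns b1, ..., b3.
Carrying out the matrix-vector product, r = (16, 20, -20).

(16, 20, -20)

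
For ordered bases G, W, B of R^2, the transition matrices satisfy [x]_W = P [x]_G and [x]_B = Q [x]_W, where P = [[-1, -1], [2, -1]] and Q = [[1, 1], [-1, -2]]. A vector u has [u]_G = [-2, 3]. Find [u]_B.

[-8, 15]

Apply P to get W-coordinates [-1, -7], then Q to get B-coordinates.
The result is [u]_B = [-8, 15].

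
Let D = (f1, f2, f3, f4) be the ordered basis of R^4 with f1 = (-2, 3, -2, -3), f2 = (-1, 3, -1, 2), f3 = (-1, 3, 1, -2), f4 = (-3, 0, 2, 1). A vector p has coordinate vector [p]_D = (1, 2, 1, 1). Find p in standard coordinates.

The coordinates say p = f1 + 2f2 + f3 + f4; adding the scaled basis vectors gives (-8, 12, -1, 0).

(-8, 12, -1, 0)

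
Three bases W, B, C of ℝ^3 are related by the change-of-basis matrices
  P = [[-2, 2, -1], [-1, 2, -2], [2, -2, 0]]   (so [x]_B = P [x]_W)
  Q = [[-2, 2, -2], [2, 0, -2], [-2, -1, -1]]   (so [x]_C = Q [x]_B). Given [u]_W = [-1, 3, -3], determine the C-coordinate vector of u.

First [u]_B = P [u]_W = [11, 13, -8].
Then [u]_C = Q [u]_B = [20, 38, -27].

[20, 38, -27]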